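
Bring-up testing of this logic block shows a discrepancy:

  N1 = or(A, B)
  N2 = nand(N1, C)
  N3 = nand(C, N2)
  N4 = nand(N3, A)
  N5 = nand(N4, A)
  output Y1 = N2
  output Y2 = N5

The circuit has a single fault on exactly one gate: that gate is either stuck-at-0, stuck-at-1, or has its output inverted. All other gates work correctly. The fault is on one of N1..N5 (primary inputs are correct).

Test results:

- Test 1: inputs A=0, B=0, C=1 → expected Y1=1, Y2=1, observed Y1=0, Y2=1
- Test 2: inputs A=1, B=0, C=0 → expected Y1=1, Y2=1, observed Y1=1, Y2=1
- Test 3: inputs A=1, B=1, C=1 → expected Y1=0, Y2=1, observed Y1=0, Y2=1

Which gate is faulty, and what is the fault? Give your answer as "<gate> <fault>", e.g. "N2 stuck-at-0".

Fault-free values for test 1 (A=0, B=0, C=1): N1=0, N2=1, N3=0, N4=1, N5=1, giving Y1=1, Y2=1. Observed Y1=0, Y2=1.
Test 1: faults giving observed Y1=0, Y2=1 are {N1 stuck-at-1, N1 inverted output, N2 stuck-at-0, N2 inverted output}.
Test 2 (A=1, B=0, C=0): fault-free N1=1, N2=1, N3=1, N4=0, N5=1 → Y1=1, Y2=1; observed Y1=1, Y2=1. Eliminates N2 stuck-at-0, N2 inverted output.
Test 3 (A=1, B=1, C=1): fault-free N1=1, N2=0, N3=1, N4=0, N5=1 → Y1=0, Y2=1; observed Y1=0, Y2=1. Eliminates N1 inverted output.
Only N1 stuck-at-1 is consistent with every test.

N1 stuck-at-1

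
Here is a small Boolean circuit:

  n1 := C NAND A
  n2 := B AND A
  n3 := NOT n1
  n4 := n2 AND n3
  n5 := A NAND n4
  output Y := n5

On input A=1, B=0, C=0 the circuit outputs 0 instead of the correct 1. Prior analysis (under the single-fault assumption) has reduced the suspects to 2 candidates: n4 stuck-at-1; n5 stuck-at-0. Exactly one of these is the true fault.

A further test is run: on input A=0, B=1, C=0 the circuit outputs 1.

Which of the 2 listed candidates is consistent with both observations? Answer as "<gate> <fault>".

n4 stuck-at-1

Evaluate each candidate on input A=0, B=1, C=0:
  n4 stuck-at-1: n1=1, n2=0, n3=0, n4=1 [stuck-at-1], n5=1 → 1 — matches
  n5 stuck-at-0: n1=1, n2=0, n3=0, n4=0, n5=0 [stuck-at-0] → 0 — eliminated
Only n4 stuck-at-1 reproduces the observed 1.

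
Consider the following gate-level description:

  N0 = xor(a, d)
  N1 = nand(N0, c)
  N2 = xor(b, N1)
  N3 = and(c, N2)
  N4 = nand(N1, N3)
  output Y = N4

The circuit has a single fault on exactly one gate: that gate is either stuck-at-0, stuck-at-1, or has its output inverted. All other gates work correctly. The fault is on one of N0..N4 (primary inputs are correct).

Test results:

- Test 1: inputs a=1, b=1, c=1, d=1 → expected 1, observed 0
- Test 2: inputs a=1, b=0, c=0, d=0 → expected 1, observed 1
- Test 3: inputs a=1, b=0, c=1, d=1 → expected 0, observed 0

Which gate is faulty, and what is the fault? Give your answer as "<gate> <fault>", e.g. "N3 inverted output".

N2 stuck-at-1

Fault-free values for test 1 (a=1, b=1, c=1, d=1): N0=0, N1=1, N2=0, N3=0, N4=1, giving Y=1. Observed 0.
Test 1: faults giving observed 0 are {N2 stuck-at-1, N2 inverted output, N3 stuck-at-1, N3 inverted output, N4 stuck-at-0, N4 inverted output}.
Test 2 (a=1, b=0, c=0, d=0): fault-free N0=1, N1=1, N2=1, N3=0, N4=1 → 1; observed 1. Eliminates N3 stuck-at-1, N3 inverted output, N4 stuck-at-0, N4 inverted output.
Test 3 (a=1, b=0, c=1, d=1): fault-free N0=0, N1=1, N2=1, N3=1, N4=0 → 0; observed 0. Eliminates N2 inverted output.
Only N2 stuck-at-1 is consistent with every test.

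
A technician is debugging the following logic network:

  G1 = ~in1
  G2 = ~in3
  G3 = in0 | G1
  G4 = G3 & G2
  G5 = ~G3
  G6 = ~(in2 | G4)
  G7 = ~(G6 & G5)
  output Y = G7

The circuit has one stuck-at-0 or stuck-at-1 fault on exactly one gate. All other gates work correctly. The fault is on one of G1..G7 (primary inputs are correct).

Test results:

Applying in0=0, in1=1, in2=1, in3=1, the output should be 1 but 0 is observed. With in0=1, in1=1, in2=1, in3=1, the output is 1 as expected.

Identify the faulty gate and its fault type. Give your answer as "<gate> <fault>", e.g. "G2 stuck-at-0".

G6 stuck-at-1

Fault-free values for test 1 (in0=0, in1=1, in2=1, in3=1): G1=0, G2=0, G3=0, G4=0, G5=1, G6=0, G7=1, giving Y=1. Observed 0.
Test 1: faults giving observed 0 are {G6 stuck-at-1, G7 stuck-at-0}.
Test 2 (in0=1, in1=1, in2=1, in3=1): fault-free G1=0, G2=0, G3=1, G4=0, G5=0, G6=0, G7=1 → 1; observed 1. Eliminates G7 stuck-at-0.
Only G6 stuck-at-1 is consistent with every test.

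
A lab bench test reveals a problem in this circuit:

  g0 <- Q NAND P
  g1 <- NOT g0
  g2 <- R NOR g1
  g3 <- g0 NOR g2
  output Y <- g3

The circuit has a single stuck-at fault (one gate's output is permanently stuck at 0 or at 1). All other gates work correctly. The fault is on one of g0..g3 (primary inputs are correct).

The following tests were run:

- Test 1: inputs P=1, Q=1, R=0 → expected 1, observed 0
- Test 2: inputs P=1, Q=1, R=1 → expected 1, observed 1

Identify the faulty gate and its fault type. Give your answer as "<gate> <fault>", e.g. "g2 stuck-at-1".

Fault-free values for test 1 (P=1, Q=1, R=0): g0=0, g1=1, g2=0, g3=1, giving Y=1. Observed 0.
Test 1: faults giving observed 0 are {g0 stuck-at-1, g1 stuck-at-0, g2 stuck-at-1, g3 stuck-at-0}.
Test 2 (P=1, Q=1, R=1): fault-free g0=0, g1=1, g2=0, g3=1 → 1; observed 1. Eliminates g0 stuck-at-1, g2 stuck-at-1, g3 stuck-at-0.
Only g1 stuck-at-0 is consistent with every test.

g1 stuck-at-0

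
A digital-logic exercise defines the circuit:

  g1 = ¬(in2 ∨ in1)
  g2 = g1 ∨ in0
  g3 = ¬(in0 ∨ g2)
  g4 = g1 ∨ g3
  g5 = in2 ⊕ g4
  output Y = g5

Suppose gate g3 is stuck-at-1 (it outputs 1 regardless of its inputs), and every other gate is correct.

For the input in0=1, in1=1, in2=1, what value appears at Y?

0

Propagate with g3 forced: g1=0, g2=1, g3=1 [stuck-at-1], g4=1, g5=0.
So Y = 0. (Without the fault it would be 1.)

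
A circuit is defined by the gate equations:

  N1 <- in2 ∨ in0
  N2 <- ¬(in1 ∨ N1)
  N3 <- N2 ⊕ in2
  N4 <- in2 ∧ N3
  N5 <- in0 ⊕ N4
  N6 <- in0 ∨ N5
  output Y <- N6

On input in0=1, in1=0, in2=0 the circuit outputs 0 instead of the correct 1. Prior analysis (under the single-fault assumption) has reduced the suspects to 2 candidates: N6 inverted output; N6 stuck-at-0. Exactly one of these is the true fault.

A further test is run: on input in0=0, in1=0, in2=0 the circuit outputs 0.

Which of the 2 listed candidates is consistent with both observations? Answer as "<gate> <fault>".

Evaluate each candidate on input in0=0, in1=0, in2=0:
  N6 inverted output: N1=0, N2=1, N3=1, N4=0, N5=0, N6=1 [inverted output] → 1 — eliminated
  N6 stuck-at-0: N1=0, N2=1, N3=1, N4=0, N5=0, N6=0 [stuck-at-0] → 0 — matches
Only N6 stuck-at-0 reproduces the observed 0.

N6 stuck-at-0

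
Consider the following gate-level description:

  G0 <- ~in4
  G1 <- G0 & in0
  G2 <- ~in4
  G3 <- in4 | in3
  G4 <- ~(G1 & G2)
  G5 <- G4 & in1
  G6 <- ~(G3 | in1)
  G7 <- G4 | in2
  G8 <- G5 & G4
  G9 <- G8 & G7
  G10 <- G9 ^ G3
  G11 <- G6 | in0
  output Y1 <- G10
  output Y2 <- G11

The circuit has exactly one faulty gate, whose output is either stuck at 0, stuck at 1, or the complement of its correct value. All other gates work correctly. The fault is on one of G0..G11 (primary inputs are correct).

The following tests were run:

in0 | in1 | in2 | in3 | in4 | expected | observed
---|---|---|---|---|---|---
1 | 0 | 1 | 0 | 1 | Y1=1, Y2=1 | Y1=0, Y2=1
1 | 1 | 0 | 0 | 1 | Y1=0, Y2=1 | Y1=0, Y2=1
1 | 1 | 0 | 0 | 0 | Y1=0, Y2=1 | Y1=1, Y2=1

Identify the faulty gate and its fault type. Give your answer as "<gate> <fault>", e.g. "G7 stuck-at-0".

Fault-free values for test 1 (in0=1, in1=0, in2=1, in3=0, in4=1): G0=0, G1=0, G2=0, G3=1, G4=1, G5=0, G6=0, G7=1, G8=0, G9=0, G10=1, G11=1, giving Y1=1, Y2=1. Observed Y1=0, Y2=1.
Test 1: faults giving observed Y1=0, Y2=1 are {G3 stuck-at-0, G3 inverted output, G5 stuck-at-1, G5 inverted output, G8 stuck-at-1, G8 inverted output, G9 stuck-at-1, G9 inverted output, G10 stuck-at-0, G10 inverted output}.
Test 2 (in0=1, in1=1, in2=0, in3=0, in4=1): fault-free G0=0, G1=0, G2=0, G3=1, G4=1, G5=1, G6=0, G7=1, G8=1, G9=1, G10=0, G11=1 → Y1=0, Y2=1; observed Y1=0, Y2=1. Eliminates G3 stuck-at-0, G3 inverted output, G5 inverted output, G8 inverted output, G9 inverted output, G10 inverted output.
Test 3 (in0=1, in1=1, in2=0, in3=0, in4=0): fault-free G0=1, G1=1, G2=1, G3=0, G4=0, G5=0, G6=0, G7=0, G8=0, G9=0, G10=0, G11=1 → Y1=0, Y2=1; observed Y1=1, Y2=1. Eliminates G5 stuck-at-1, G8 stuck-at-1, G10 stuck-at-0.
Only G9 stuck-at-1 is consistent with every test.

G9 stuck-at-1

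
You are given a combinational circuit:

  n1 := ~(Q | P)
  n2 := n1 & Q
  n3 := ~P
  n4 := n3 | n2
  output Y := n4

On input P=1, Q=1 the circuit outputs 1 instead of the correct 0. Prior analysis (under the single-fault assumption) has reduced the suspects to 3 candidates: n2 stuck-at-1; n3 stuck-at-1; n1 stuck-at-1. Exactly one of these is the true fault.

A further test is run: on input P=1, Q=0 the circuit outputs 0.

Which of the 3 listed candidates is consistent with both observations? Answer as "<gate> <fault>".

n1 stuck-at-1

Evaluate each candidate on input P=1, Q=0:
  n2 stuck-at-1: n1=0, n2=1 [stuck-at-1], n3=0, n4=1 → 1 — eliminated
  n3 stuck-at-1: n1=0, n2=0, n3=1 [stuck-at-1], n4=1 → 1 — eliminated
  n1 stuck-at-1: n1=1 [stuck-at-1], n2=0, n3=0, n4=0 → 0 — matches
Only n1 stuck-at-1 reproduces the observed 0.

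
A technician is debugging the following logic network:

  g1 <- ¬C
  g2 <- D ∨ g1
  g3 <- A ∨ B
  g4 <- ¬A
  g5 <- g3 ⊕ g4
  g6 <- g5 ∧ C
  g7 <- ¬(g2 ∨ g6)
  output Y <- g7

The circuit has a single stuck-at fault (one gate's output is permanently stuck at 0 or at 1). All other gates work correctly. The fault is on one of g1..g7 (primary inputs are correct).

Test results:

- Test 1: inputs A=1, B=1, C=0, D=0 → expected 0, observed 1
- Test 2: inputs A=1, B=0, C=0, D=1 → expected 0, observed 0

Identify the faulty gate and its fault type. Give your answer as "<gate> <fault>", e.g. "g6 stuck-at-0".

Fault-free values for test 1 (A=1, B=1, C=0, D=0): g1=1, g2=1, g3=1, g4=0, g5=1, g6=0, g7=0, giving Y=0. Observed 1.
Test 1: faults giving observed 1 are {g1 stuck-at-0, g2 stuck-at-0, g7 stuck-at-1}.
Test 2 (A=1, B=0, C=0, D=1): fault-free g1=1, g2=1, g3=1, g4=0, g5=1, g6=0, g7=0 → 0; observed 0. Eliminates g2 stuck-at-0, g7 stuck-at-1.
Only g1 stuck-at-0 is consistent with every test.

g1 stuck-at-0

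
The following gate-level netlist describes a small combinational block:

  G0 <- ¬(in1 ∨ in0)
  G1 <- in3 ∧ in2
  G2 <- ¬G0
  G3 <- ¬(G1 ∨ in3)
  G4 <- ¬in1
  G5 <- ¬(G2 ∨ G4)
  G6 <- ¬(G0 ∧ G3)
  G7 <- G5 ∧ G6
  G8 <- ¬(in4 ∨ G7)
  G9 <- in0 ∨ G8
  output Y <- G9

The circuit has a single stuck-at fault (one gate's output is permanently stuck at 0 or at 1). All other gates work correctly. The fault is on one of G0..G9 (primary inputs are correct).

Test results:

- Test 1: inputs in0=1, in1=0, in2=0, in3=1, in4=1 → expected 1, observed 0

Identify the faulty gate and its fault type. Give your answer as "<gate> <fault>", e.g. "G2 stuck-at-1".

Fault-free values for test 1 (in0=1, in1=0, in2=0, in3=1, in4=1): G0=0, G1=0, G2=1, G3=0, G4=1, G5=0, G6=1, G7=0, G8=0, G9=1, giving Y=1. Observed 0.
Test 1: faults giving observed 0 are {G9 stuck-at-0}.
Only G9 stuck-at-0 is consistent with every test.

G9 stuck-at-0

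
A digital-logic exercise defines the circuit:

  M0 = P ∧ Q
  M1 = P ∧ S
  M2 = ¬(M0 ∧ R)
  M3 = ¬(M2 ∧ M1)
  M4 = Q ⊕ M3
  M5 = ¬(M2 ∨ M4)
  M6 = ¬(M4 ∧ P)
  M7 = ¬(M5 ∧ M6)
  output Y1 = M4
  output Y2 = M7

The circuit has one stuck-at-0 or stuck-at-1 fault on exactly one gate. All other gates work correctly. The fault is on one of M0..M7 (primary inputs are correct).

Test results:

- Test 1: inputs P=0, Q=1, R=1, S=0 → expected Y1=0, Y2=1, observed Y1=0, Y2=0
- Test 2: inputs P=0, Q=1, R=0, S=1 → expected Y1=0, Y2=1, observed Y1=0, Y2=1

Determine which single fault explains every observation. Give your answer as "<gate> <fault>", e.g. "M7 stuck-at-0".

M0 stuck-at-1

Fault-free values for test 1 (P=0, Q=1, R=1, S=0): M0=0, M1=0, M2=1, M3=1, M4=0, M5=0, M6=1, M7=1, giving Y1=0, Y2=1. Observed Y1=0, Y2=0.
Test 1: faults giving observed Y1=0, Y2=0 are {M0 stuck-at-1, M2 stuck-at-0, M5 stuck-at-1, M7 stuck-at-0}.
Test 2 (P=0, Q=1, R=0, S=1): fault-free M0=0, M1=0, M2=1, M3=1, M4=0, M5=0, M6=1, M7=1 → Y1=0, Y2=1; observed Y1=0, Y2=1. Eliminates M2 stuck-at-0, M5 stuck-at-1, M7 stuck-at-0.
Only M0 stuck-at-1 is consistent with every test.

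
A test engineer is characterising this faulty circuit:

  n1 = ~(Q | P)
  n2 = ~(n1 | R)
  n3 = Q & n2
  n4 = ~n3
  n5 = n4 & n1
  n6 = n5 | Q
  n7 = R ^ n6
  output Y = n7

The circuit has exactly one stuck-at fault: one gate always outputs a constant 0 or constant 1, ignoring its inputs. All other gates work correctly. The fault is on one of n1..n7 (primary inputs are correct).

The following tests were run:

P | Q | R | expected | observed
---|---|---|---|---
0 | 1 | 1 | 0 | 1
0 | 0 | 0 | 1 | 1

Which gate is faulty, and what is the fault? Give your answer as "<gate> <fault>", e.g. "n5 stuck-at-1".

n7 stuck-at-1

Fault-free values for test 1 (P=0, Q=1, R=1): n1=0, n2=0, n3=0, n4=1, n5=0, n6=1, n7=0, giving Y=0. Observed 1.
Test 1: faults giving observed 1 are {n6 stuck-at-0, n7 stuck-at-1}.
Test 2 (P=0, Q=0, R=0): fault-free n1=1, n2=0, n3=0, n4=1, n5=1, n6=1, n7=1 → 1; observed 1. Eliminates n6 stuck-at-0.
Only n7 stuck-at-1 is consistent with every test.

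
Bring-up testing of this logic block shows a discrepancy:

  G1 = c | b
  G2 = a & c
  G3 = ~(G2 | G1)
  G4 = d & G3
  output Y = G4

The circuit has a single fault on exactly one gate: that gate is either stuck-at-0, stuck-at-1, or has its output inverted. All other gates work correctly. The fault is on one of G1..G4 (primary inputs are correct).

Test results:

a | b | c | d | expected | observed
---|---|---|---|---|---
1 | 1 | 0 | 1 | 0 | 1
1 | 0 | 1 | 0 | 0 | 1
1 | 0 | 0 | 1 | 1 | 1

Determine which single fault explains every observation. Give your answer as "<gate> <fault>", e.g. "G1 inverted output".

Fault-free values for test 1 (a=1, b=1, c=0, d=1): G1=1, G2=0, G3=0, G4=0, giving Y=0. Observed 1.
Test 1: faults giving observed 1 are {G1 stuck-at-0, G1 inverted output, G3 stuck-at-1, G3 inverted output, G4 stuck-at-1, G4 inverted output}.
Test 2 (a=1, b=0, c=1, d=0): fault-free G1=1, G2=1, G3=0, G4=0 → 0; observed 1. Eliminates G1 stuck-at-0, G1 inverted output, G3 stuck-at-1, G3 inverted output.
Test 3 (a=1, b=0, c=0, d=1): fault-free G1=0, G2=0, G3=1, G4=1 → 1; observed 1. Eliminates G4 inverted output.
Only G4 stuck-at-1 is consistent with every test.

G4 stuck-at-1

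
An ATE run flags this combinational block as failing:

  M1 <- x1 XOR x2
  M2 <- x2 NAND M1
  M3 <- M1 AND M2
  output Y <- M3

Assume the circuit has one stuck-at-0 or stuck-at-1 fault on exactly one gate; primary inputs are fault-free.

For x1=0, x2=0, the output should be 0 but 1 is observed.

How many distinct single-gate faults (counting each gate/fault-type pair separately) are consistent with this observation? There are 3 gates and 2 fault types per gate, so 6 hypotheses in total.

2

Fault-free: M1=0, M2=1, M3=0 → 0. Observed 1.
  M1 stuck-at-0: output 0 ✗
  M1 stuck-at-1: output 1 ✓
  M2 stuck-at-0: output 0 ✗
  M2 stuck-at-1: output 0 ✗
  M3 stuck-at-0: output 0 ✗
  M3 stuck-at-1: output 1 ✓
Consistent faults: {M1 stuck-at-1, M3 stuck-at-1} — 2 in all.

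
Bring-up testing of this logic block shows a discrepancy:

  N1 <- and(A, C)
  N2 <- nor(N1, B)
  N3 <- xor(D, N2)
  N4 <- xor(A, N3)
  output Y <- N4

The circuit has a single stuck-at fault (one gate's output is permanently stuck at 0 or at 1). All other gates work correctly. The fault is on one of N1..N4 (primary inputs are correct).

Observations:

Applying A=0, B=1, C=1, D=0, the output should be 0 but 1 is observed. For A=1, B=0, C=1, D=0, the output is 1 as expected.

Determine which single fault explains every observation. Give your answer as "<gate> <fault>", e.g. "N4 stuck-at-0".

N4 stuck-at-1

Fault-free values for test 1 (A=0, B=1, C=1, D=0): N1=0, N2=0, N3=0, N4=0, giving Y=0. Observed 1.
Test 1: faults giving observed 1 are {N2 stuck-at-1, N3 stuck-at-1, N4 stuck-at-1}.
Test 2 (A=1, B=0, C=1, D=0): fault-free N1=1, N2=0, N3=0, N4=1 → 1; observed 1. Eliminates N2 stuck-at-1, N3 stuck-at-1.
Only N4 stuck-at-1 is consistent with every test.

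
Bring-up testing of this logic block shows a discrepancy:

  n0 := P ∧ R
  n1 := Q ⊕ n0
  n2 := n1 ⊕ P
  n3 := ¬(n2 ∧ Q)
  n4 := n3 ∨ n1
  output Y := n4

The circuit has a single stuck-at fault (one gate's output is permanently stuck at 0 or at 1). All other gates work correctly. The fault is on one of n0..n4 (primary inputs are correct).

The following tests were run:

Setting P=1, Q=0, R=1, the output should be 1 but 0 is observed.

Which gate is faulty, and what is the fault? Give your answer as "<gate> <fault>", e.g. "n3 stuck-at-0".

Fault-free values for test 1 (P=1, Q=0, R=1): n0=1, n1=1, n2=0, n3=1, n4=1, giving Y=1. Observed 0.
Test 1: faults giving observed 0 are {n4 stuck-at-0}.
Only n4 stuck-at-0 is consistent with every test.

n4 stuck-at-0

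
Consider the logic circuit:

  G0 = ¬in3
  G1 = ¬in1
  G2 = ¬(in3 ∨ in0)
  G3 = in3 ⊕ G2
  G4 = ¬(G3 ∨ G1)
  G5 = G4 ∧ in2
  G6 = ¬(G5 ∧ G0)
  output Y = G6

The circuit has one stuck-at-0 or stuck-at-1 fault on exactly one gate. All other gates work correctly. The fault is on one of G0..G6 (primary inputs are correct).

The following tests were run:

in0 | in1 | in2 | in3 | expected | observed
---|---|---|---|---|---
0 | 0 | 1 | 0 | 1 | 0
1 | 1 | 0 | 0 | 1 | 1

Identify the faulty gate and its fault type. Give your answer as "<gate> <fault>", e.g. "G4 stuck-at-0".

G4 stuck-at-1

Fault-free values for test 1 (in0=0, in1=0, in2=1, in3=0): G0=1, G1=1, G2=1, G3=1, G4=0, G5=0, G6=1, giving Y=1. Observed 0.
Test 1: faults giving observed 0 are {G4 stuck-at-1, G5 stuck-at-1, G6 stuck-at-0}.
Test 2 (in0=1, in1=1, in2=0, in3=0): fault-free G0=1, G1=0, G2=0, G3=0, G4=1, G5=0, G6=1 → 1; observed 1. Eliminates G5 stuck-at-1, G6 stuck-at-0.
Only G4 stuck-at-1 is consistent with every test.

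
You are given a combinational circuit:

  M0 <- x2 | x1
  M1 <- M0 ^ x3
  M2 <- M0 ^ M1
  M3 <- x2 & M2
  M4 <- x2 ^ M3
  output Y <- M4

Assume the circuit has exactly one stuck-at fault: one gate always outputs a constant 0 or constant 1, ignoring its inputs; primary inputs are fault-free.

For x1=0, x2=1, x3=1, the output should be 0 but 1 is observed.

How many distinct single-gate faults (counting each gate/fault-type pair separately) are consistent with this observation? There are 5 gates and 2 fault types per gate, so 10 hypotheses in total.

Fault-free: M0=1, M1=0, M2=1, M3=1, M4=0 → 0. Observed 1.
  M0 stuck-at-0: output 0 ✗
  M0 stuck-at-1: output 0 ✗
  M1 stuck-at-0: output 0 ✗
  M1 stuck-at-1: output 1 ✓
  M2 stuck-at-0: output 1 ✓
  M2 stuck-at-1: output 0 ✗
  M3 stuck-at-0: output 1 ✓
  M3 stuck-at-1: output 0 ✗
  M4 stuck-at-0: output 0 ✗
  M4 stuck-at-1: output 1 ✓
Consistent faults: {M1 stuck-at-1, M2 stuck-at-0, M3 stuck-at-0, M4 stuck-at-1} — 4 in all.

4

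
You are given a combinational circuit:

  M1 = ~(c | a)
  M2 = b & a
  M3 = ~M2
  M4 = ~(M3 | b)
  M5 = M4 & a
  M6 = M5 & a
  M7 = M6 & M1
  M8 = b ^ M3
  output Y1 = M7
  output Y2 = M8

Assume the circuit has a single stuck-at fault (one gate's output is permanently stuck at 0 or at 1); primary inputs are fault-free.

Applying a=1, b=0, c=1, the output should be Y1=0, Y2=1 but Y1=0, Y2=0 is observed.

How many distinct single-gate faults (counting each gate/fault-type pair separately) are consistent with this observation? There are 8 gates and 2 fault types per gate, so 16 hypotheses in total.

3

Fault-free: M1=0, M2=0, M3=1, M4=0, M5=0, M6=0, M7=0, M8=1 → Y1=0, Y2=1. Observed Y1=0, Y2=0.
  M1: none of the 2 fault types match ✗
  M2: stuck-at-1 ✓; others ✗
  M3: stuck-at-0 ✓; others ✗
  M4: none of the 2 fault types match ✗
  M5: none of the 2 fault types match ✗
  M6: none of the 2 fault types match ✗
  M7: none of the 2 fault types match ✗
  M8: stuck-at-0 ✓; others ✗
Consistent faults: {M2 stuck-at-1, M3 stuck-at-0, M8 stuck-at-0} — 3 in all.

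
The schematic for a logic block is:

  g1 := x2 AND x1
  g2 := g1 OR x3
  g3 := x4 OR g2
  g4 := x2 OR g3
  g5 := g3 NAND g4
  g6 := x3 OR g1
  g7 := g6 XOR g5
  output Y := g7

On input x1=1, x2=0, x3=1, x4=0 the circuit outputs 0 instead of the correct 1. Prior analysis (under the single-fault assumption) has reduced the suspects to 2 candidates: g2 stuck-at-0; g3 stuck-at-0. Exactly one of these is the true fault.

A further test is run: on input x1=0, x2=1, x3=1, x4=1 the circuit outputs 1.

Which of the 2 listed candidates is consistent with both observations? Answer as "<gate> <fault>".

g2 stuck-at-0

Evaluate each candidate on input x1=0, x2=1, x3=1, x4=1:
  g2 stuck-at-0: g1=0, g2=0 [stuck-at-0], g3=1, g4=1, g5=0, g6=1, g7=1 → 1 — matches
  g3 stuck-at-0: g1=0, g2=1, g3=0 [stuck-at-0], g4=1, g5=1, g6=1, g7=0 → 0 — eliminated
Only g2 stuck-at-0 reproduces the observed 1.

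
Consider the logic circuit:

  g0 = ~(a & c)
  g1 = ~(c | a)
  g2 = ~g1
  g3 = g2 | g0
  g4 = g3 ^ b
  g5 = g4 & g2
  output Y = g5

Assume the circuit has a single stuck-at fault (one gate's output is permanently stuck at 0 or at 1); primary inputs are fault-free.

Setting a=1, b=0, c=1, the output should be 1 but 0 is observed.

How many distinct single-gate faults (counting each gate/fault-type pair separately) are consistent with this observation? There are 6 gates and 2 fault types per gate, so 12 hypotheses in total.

Fault-free: g0=0, g1=0, g2=1, g3=1, g4=1, g5=1 → 1. Observed 0.
  g0 stuck-at-0: output 1 ✗
  g0 stuck-at-1: output 1 ✗
  g1 stuck-at-0: output 1 ✗
  g1 stuck-at-1: output 0 ✓
  g2 stuck-at-0: output 0 ✓
  g2 stuck-at-1: output 1 ✗
  g3 stuck-at-0: output 0 ✓
  g3 stuck-at-1: output 1 ✗
  g4 stuck-at-0: output 0 ✓
  g4 stuck-at-1: output 1 ✗
  g5 stuck-at-0: output 0 ✓
  g5 stuck-at-1: output 1 ✗
Consistent faults: {g1 stuck-at-1, g2 stuck-at-0, g3 stuck-at-0, g4 stuck-at-0, g5 stuck-at-0} — 5 in all.

5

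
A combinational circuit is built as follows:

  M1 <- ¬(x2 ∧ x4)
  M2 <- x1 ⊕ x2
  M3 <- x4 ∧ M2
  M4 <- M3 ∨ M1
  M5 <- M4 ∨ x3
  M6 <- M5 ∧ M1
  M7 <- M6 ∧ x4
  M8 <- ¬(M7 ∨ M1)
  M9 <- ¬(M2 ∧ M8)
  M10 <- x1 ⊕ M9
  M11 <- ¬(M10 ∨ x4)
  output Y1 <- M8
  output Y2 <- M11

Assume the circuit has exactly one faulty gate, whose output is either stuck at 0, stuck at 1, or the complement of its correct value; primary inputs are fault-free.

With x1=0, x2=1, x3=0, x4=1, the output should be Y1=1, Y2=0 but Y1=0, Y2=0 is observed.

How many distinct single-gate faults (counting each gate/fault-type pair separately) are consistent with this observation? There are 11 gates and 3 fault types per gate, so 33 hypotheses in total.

8

Fault-free: M1=0, M2=1, M3=1, M4=1, M5=1, M6=0, M7=0, M8=1, M9=0, M10=0, M11=0 → Y1=1, Y2=0. Observed Y1=0, Y2=0.
  M1: stuck-at-1, inverted output ✓; others ✗
  M2: none of the 3 fault types match ✗
  M3: none of the 3 fault types match ✗
  M4: none of the 3 fault types match ✗
  M5: none of the 3 fault types match ✗
  M6: stuck-at-1, inverted output ✓; others ✗
  M7: stuck-at-1, inverted output ✓; others ✗
  M8: stuck-at-0, inverted output ✓; others ✗
  M9: none of the 3 fault types match ✗
  M10: none of the 3 fault types match ✗
  M11: none of the 3 fault types match ✗
Consistent faults: {M1 stuck-at-1, M1 inverted output, M6 stuck-at-1, M6 inverted output, M7 stuck-at-1, M7 inverted output, M8 stuck-at-0, M8 inverted output} — 8 in all.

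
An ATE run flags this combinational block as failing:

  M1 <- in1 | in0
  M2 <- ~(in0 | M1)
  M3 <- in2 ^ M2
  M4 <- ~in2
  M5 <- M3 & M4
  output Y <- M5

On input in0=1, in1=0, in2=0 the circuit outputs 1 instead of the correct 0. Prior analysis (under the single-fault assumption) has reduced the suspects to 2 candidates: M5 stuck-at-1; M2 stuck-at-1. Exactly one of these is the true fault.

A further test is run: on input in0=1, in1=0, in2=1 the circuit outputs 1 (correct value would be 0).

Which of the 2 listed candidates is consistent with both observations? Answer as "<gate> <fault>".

M5 stuck-at-1

Evaluate each candidate on input in0=1, in1=0, in2=1:
  M5 stuck-at-1: M1=1, M2=0, M3=1, M4=0, M5=1 [stuck-at-1] → 1 — matches
  M2 stuck-at-1: M1=1, M2=1 [stuck-at-1], M3=0, M4=0, M5=0 → 0 — eliminated
Only M5 stuck-at-1 reproduces the observed 1.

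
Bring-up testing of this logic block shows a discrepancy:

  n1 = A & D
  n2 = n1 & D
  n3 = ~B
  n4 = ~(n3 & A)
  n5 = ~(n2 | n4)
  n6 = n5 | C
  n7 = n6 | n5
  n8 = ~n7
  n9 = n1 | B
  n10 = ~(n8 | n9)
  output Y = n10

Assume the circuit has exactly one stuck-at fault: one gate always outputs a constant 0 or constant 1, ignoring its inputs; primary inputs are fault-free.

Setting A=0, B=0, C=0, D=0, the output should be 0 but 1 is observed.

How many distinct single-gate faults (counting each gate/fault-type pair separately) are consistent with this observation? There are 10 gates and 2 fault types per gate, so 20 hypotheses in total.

6

Fault-free: n1=0, n2=0, n3=1, n4=1, n5=0, n6=0, n7=0, n8=1, n9=0, n10=0 → 0. Observed 1.
  n1: none of the 2 fault types match ✗
  n2: none of the 2 fault types match ✗
  n3: none of the 2 fault types match ✗
  n4: stuck-at-0 ✓; others ✗
  n5: stuck-at-1 ✓; others ✗
  n6: stuck-at-1 ✓; others ✗
  n7: stuck-at-1 ✓; others ✗
  n8: stuck-at-0 ✓; others ✗
  n9: none of the 2 fault types match ✗
  n10: stuck-at-1 ✓; others ✗
Consistent faults: {n4 stuck-at-0, n5 stuck-at-1, n6 stuck-at-1, n7 stuck-at-1, n8 stuck-at-0, n10 stuck-at-1} — 6 in all.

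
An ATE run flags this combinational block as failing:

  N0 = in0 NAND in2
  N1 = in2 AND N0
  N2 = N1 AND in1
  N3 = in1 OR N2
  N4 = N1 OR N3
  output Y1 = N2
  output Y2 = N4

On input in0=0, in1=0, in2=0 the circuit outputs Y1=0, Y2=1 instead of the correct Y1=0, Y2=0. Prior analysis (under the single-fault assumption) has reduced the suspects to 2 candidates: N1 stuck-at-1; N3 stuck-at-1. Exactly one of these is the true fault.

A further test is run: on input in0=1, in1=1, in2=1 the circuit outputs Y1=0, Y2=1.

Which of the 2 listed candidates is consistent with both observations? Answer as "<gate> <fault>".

Evaluate each candidate on input in0=1, in1=1, in2=1:
  N1 stuck-at-1: N0=0, N1=1 [stuck-at-1], N2=1, N3=1, N4=1 → Y1=1, Y2=1 — eliminated
  N3 stuck-at-1: N0=0, N1=0, N2=0, N3=1 [stuck-at-1], N4=1 → Y1=0, Y2=1 — matches
Only N3 stuck-at-1 reproduces the observed Y1=0, Y2=1.

N3 stuck-at-1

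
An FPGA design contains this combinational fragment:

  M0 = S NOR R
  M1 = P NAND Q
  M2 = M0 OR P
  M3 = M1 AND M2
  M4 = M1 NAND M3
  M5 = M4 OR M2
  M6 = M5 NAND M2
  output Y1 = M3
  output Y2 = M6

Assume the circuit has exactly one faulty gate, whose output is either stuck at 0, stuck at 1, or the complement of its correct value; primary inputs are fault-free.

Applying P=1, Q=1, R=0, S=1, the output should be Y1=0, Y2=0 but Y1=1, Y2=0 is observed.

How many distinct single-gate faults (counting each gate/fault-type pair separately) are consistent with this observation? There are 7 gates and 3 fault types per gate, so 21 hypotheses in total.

4

Fault-free: M0=0, M1=0, M2=1, M3=0, M4=1, M5=1, M6=0 → Y1=0, Y2=0. Observed Y1=1, Y2=0.
  M0: none of the 3 fault types match ✗
  M1: stuck-at-1, inverted output ✓; others ✗
  M2: none of the 3 fault types match ✗
  M3: stuck-at-1, inverted output ✓; others ✗
  M4: none of the 3 fault types match ✗
  M5: none of the 3 fault types match ✗
  M6: none of the 3 fault types match ✗
Consistent faults: {M1 stuck-at-1, M1 inverted output, M3 stuck-at-1, M3 inverted output} — 4 in all.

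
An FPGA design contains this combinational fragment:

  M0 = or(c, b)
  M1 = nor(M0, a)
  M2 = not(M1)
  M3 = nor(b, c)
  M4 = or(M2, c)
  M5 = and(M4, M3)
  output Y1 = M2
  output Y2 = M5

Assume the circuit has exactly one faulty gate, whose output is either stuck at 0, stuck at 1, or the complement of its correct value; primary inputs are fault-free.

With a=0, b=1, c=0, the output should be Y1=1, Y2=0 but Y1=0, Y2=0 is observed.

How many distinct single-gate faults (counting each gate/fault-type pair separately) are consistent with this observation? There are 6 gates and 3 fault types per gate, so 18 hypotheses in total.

6

Fault-free: M0=1, M1=0, M2=1, M3=0, M4=1, M5=0 → Y1=1, Y2=0. Observed Y1=0, Y2=0.
  M0: stuck-at-0, inverted output ✓; others ✗
  M1: stuck-at-1, inverted output ✓; others ✗
  M2: stuck-at-0, inverted output ✓; others ✗
  M3: none of the 3 fault types match ✗
  M4: none of the 3 fault types match ✗
  M5: none of the 3 fault types match ✗
Consistent faults: {M0 stuck-at-0, M0 inverted output, M1 stuck-at-1, M1 inverted output, M2 stuck-at-0, M2 inverted output} — 6 in all.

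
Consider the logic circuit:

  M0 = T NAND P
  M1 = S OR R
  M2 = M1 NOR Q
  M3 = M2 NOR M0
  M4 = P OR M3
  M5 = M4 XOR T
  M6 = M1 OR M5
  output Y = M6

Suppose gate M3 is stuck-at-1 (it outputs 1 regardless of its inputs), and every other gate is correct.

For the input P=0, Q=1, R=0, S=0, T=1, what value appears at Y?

Propagate with M3 forced: M0=1, M1=0, M2=0, M3=1 [stuck-at-1], M4=1, M5=0, M6=0.
So Y = 0. (Without the fault it would be 1.)

0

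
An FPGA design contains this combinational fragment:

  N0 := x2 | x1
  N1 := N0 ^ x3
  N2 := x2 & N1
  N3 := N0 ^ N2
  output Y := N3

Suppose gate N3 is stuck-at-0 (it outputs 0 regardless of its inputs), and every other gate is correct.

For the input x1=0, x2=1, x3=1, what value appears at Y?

Propagate with N3 forced: N0=1, N1=0, N2=0, N3=0 [stuck-at-0].
So Y = 0. (Without the fault it would be 1.)

0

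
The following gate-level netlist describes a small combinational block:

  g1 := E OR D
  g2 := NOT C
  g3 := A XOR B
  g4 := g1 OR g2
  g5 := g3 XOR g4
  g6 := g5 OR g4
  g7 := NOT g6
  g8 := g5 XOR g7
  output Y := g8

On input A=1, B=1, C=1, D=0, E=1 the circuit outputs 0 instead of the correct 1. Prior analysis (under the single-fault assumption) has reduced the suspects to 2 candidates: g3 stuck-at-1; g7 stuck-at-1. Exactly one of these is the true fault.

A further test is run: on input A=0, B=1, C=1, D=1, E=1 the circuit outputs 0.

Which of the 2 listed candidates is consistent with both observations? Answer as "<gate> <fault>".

g3 stuck-at-1

Evaluate each candidate on input A=0, B=1, C=1, D=1, E=1:
  g3 stuck-at-1: g1=1, g2=0, g3=1 [stuck-at-1], g4=1, g5=0, g6=1, g7=0, g8=0 → 0 — matches
  g7 stuck-at-1: g1=1, g2=0, g3=1, g4=1, g5=0, g6=1, g7=1 [stuck-at-1], g8=1 → 1 — eliminated
Only g3 stuck-at-1 reproduces the observed 0.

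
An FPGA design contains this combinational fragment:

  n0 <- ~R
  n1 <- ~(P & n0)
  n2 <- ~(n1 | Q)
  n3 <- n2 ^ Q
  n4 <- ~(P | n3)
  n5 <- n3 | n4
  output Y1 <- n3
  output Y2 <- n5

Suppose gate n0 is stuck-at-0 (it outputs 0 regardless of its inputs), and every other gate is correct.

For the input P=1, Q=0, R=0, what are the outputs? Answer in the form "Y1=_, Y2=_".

Y1=0, Y2=0

Propagate with n0 forced: n0=0 [stuck-at-0], n1=1, n2=0, n3=0, n4=0, n5=0.
So the outputs are Y1=0, Y2=0. (Without the fault they would be Y1=1, Y2=1.)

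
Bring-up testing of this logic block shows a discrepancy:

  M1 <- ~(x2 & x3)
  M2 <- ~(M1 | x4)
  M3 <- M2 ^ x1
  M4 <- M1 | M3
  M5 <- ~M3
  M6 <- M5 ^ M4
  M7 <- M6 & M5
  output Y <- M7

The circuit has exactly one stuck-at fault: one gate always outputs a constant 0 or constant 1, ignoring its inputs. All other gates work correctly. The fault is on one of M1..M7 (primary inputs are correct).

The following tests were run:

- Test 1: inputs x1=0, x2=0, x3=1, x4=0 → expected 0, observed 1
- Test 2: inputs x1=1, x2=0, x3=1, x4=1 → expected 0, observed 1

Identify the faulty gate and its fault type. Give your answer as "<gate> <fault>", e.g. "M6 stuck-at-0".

M7 stuck-at-1

Fault-free values for test 1 (x1=0, x2=0, x3=1, x4=0): M1=1, M2=0, M3=0, M4=1, M5=1, M6=0, M7=0, giving Y=0. Observed 1.
Test 1: faults giving observed 1 are {M4 stuck-at-0, M6 stuck-at-1, M7 stuck-at-1}.
Test 2 (x1=1, x2=0, x3=1, x4=1): fault-free M1=1, M2=0, M3=1, M4=1, M5=0, M6=1, M7=0 → 0; observed 1. Eliminates M4 stuck-at-0, M6 stuck-at-1.
Only M7 stuck-at-1 is consistent with every test.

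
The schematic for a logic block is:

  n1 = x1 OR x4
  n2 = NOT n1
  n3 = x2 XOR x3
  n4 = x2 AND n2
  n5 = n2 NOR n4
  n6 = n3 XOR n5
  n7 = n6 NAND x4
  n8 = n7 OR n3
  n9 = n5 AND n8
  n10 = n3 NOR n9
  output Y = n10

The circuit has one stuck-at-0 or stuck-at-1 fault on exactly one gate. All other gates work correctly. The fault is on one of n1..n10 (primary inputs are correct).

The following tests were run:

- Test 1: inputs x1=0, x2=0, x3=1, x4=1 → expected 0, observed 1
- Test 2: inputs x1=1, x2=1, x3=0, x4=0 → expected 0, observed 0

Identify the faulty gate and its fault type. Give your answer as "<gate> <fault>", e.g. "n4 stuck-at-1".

Fault-free values for test 1 (x1=0, x2=0, x3=1, x4=1): n1=1, n2=0, n3=1, n4=0, n5=1, n6=0, n7=1, n8=1, n9=1, n10=0, giving Y=0. Observed 1.
Test 1: faults giving observed 1 are {n3 stuck-at-0, n10 stuck-at-1}.
Test 2 (x1=1, x2=1, x3=0, x4=0): fault-free n1=1, n2=0, n3=1, n4=0, n5=1, n6=0, n7=1, n8=1, n9=1, n10=0 → 0; observed 0. Eliminates n10 stuck-at-1.
Only n3 stuck-at-0 is consistent with every test.

n3 stuck-at-0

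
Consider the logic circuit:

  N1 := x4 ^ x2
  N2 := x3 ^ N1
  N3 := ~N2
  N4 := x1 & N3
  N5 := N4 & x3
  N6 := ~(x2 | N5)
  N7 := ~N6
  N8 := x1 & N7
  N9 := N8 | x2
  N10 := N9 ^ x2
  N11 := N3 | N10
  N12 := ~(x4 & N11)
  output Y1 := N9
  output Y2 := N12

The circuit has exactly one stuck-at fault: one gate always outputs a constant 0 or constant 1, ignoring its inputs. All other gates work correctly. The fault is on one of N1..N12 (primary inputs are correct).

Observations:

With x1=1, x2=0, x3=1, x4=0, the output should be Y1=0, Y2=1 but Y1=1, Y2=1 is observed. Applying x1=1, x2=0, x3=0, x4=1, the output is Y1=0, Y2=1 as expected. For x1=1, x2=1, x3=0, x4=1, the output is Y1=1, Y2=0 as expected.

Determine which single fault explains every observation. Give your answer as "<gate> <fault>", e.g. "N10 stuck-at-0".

Fault-free values for test 1 (x1=1, x2=0, x3=1, x4=0): N1=0, N2=1, N3=0, N4=0, N5=0, N6=1, N7=0, N8=0, N9=0, N10=0, N11=0, N12=1, giving Y1=0, Y2=1. Observed Y1=1, Y2=1.
Test 1: faults giving observed Y1=1, Y2=1 are {N1 stuck-at-1, N2 stuck-at-0, N3 stuck-at-1, N4 stuck-at-1, N5 stuck-at-1, N6 stuck-at-0, N7 stuck-at-1, N8 stuck-at-1, N9 stuck-at-1}.
Test 2 (x1=1, x2=0, x3=0, x4=1): fault-free N1=1, N2=1, N3=0, N4=0, N5=0, N6=1, N7=0, N8=0, N9=0, N10=0, N11=0, N12=1 → Y1=0, Y2=1; observed Y1=0, Y2=1. Eliminates N2 stuck-at-0, N3 stuck-at-1, N5 stuck-at-1, N6 stuck-at-0, N7 stuck-at-1, N8 stuck-at-1, N9 stuck-at-1.
Test 3 (x1=1, x2=1, x3=0, x4=1): fault-free N1=0, N2=0, N3=1, N4=1, N5=0, N6=0, N7=1, N8=1, N9=1, N10=0, N11=1, N12=0 → Y1=1, Y2=0; observed Y1=1, Y2=0. Eliminates N1 stuck-at-1.
Only N4 stuck-at-1 is consistent with every test.

N4 stuck-at-1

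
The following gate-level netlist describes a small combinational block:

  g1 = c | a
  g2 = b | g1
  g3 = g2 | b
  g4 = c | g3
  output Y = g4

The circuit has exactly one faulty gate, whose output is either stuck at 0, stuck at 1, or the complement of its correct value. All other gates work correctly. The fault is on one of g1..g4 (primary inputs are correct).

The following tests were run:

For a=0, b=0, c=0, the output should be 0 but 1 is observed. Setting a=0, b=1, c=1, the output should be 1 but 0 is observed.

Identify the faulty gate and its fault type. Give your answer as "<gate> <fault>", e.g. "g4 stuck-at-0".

g4 inverted output

Fault-free values for test 1 (a=0, b=0, c=0): g1=0, g2=0, g3=0, g4=0, giving Y=0. Observed 1.
Test 1: faults giving observed 1 are {g1 stuck-at-1, g1 inverted output, g2 stuck-at-1, g2 inverted output, g3 stuck-at-1, g3 inverted output, g4 stuck-at-1, g4 inverted output}.
Test 2 (a=0, b=1, c=1): fault-free g1=1, g2=1, g3=1, g4=1 → 1; observed 0. Eliminates g1 stuck-at-1, g1 inverted output, g2 stuck-at-1, g2 inverted output, g3 stuck-at-1, g3 inverted output, g4 stuck-at-1.
Only g4 inverted output is consistent with every test.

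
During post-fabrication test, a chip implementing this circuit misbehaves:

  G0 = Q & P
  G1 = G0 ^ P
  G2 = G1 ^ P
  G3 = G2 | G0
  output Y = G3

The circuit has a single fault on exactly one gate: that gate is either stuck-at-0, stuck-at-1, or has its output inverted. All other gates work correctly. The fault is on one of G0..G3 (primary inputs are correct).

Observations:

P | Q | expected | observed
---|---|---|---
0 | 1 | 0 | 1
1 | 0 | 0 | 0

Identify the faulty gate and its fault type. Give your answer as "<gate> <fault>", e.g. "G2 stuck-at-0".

Fault-free values for test 1 (P=0, Q=1): G0=0, G1=0, G2=0, G3=0, giving Y=0. Observed 1.
Test 1: faults giving observed 1 are {G0 stuck-at-1, G0 inverted output, G1 stuck-at-1, G1 inverted output, G2 stuck-at-1, G2 inverted output, G3 stuck-at-1, G3 inverted output}.
Test 2 (P=1, Q=0): fault-free G0=0, G1=1, G2=0, G3=0 → 0; observed 0. Eliminates G0 stuck-at-1, G0 inverted output, G1 inverted output, G2 stuck-at-1, G2 inverted output, G3 stuck-at-1, G3 inverted output.
Only G1 stuck-at-1 is consistent with every test.

G1 stuck-at-1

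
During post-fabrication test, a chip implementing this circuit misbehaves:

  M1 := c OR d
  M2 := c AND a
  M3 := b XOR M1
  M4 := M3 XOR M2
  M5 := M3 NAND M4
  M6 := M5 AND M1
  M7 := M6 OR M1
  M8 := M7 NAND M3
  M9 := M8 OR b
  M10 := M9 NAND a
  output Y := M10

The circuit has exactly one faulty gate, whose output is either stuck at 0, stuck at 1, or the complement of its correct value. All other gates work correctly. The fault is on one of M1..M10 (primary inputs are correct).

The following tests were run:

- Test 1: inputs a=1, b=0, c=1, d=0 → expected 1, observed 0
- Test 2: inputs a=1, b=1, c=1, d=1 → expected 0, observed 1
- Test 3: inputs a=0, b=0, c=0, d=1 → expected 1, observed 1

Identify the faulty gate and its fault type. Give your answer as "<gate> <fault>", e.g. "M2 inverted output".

M9 inverted output

Fault-free values for test 1 (a=1, b=0, c=1, d=0): M1=1, M2=1, M3=1, M4=0, M5=1, M6=1, M7=1, M8=0, M9=0, M10=1, giving Y=1. Observed 0.
Test 1: faults giving observed 0 are {M1 stuck-at-0, M1 inverted output, M3 stuck-at-0, M3 inverted output, M7 stuck-at-0, M7 inverted output, M8 stuck-at-1, M8 inverted output, M9 stuck-at-1, M9 inverted output, M10 stuck-at-0, M10 inverted output}.
Test 2 (a=1, b=1, c=1, d=1): fault-free M1=1, M2=1, M3=0, M4=1, M5=1, M6=1, M7=1, M8=1, M9=1, M10=0 → 0; observed 1. Eliminates M1 stuck-at-0, M1 inverted output, M3 stuck-at-0, M3 inverted output, M7 stuck-at-0, M7 inverted output, M8 stuck-at-1, M8 inverted output, M9 stuck-at-1, M10 stuck-at-0.
Test 3 (a=0, b=0, c=0, d=1): fault-free M1=1, M2=0, M3=1, M4=1, M5=0, M6=0, M7=1, M8=0, M9=0, M10=1 → 1; observed 1. Eliminates M10 inverted output.
Only M9 inverted output is consistent with every test.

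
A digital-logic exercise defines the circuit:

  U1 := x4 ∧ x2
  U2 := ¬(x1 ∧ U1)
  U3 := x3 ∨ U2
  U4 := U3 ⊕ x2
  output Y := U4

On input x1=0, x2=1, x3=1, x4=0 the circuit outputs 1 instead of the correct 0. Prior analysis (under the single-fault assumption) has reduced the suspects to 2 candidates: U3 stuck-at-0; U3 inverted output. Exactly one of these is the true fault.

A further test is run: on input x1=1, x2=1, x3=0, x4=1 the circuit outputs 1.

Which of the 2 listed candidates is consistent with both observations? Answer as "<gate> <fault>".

U3 stuck-at-0

Evaluate each candidate on input x1=1, x2=1, x3=0, x4=1:
  U3 stuck-at-0: U1=1, U2=0, U3=0 [stuck-at-0], U4=1 → 1 — matches
  U3 inverted output: U1=1, U2=0, U3=1 [inverted output], U4=0 → 0 — eliminated
Only U3 stuck-at-0 reproduces the observed 1.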